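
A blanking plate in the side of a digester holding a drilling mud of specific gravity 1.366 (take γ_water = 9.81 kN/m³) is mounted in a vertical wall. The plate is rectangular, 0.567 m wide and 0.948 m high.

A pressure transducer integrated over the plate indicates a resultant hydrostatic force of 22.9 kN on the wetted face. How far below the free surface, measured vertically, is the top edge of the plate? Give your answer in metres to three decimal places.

γ = 1.366 × 9.81 = 13.40046 kN/m³.
A = 0.567 × 0.948 = 0.537516 m².
From F = γ·h_c·A, the centroid depth is h_c = 22.9/(13.40046 × 0.537516) = 3.17925 m.
The centroid lies 0.948/2 = 0.474 m below the top edge, so the top edge sits at h_top = 3.17925 − 0.474 = 2.70525 m below the surface.

d_top ≈ 2.705 m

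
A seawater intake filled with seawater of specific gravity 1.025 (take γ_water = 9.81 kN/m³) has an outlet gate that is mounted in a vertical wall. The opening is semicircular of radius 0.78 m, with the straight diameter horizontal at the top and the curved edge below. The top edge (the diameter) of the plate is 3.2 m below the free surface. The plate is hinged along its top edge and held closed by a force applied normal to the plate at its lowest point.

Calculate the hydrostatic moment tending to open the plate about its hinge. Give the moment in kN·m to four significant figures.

γ = 1.025 × 9.81 = 10.05525 kN/m³.
The centroid of a semicircle lies 4r/(3π) = 0.331042 m from the diameter, here below the top edge, so the centroid depth is h_c = 3.2 + 0.331042 = 3.53104 m.
A = πr²/2 = π × 0.78²/2 = 0.955672 m².
Resultant F = γ·h_c·A = 10.05525 × 3.53104 × 0.955672 = 33.9316 kN.
I_c = (π/8 − 8/(9π))·r⁴ = 0.109757 × 0.78⁴ = 0.0406266 m⁴.
Centre of pressure: y_p = y_c + I_c/(y_c·A) = 3.53104 + 0.0406266/(3.53104 × 0.955672) = 3.53104 + 0.0120392 = 3.54308 m along the plane.
The resultant acts 0.331042 + 0.0120392 = 0.343081 m (along the plate) below the hinge at the top edge, so the moment about the hinge is M = F × 0.343081 = 33.9316 × 0.343081 = 11.6413 kN·m.

M ≈ 11.64 kN·m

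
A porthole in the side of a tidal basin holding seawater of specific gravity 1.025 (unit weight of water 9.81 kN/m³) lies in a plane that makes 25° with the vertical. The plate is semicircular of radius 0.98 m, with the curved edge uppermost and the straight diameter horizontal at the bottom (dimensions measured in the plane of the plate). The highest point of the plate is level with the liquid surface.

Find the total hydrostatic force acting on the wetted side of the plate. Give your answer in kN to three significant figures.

F ≈ 7.75 kN

γ = 1.025 × 9.81 = 10.05525 kN/m³.
The plate makes 25° with the vertical, i.e. θ = 90° − 25° = 65° to the horizontal. Measuring y along the incline from the free-surface line, vertical depth h = y·sinθ with sinθ = 0.906308.
The centroid lies 4r/(3π) = 0.415925 m above the diameter, so r − 4r/(3π) = 0.98 − 0.415925 = 0.564075 m below the topmost point, so y_c = 0.564075 m and h_c = 0.564075 × 0.906308 = 0.511226 m.
A = πr²/2 = π × 0.98²/2 = 1.50859 m².
Resultant F = γ·h_c·A = 10.05525 × 0.511226 × 1.50859 = 7.75491 kN.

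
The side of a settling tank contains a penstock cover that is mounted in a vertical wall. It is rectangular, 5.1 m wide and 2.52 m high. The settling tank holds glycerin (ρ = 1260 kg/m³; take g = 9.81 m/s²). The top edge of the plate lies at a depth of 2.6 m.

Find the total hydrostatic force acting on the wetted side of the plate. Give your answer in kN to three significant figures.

F ≈ 613 kN

γ = ρg = 1260 × 9.81 / 1000 = 12.3606 kN/m³.
The centroid lies 2.52/2 = 1.26 m below the top edge, so the centroid depth is h_c = 2.6 + 1.26 = 3.86 m.
A = 5.1 × 2.52 = 12.852 m².
Resultant F = γ·h_c·A = 12.3606 × 3.86 × 12.852 = 613.194 kN.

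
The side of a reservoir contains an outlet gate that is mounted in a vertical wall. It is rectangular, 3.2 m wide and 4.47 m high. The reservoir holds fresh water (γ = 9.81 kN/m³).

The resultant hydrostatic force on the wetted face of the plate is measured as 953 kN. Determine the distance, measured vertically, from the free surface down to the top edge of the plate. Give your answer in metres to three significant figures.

γ = 9.81 kN/m³.
A = 3.2 × 4.47 = 14.304 m².
From F = γ·h_c·A, the centroid depth is h_c = 953/(9.81 × 14.304) = 6.79151 m.
The centroid lies 4.47/2 = 2.235 m below the top edge, so the top edge sits at h_top = 6.79151 − 2.235 = 4.55651 m below the surface.

d_top ≈ 4.56 m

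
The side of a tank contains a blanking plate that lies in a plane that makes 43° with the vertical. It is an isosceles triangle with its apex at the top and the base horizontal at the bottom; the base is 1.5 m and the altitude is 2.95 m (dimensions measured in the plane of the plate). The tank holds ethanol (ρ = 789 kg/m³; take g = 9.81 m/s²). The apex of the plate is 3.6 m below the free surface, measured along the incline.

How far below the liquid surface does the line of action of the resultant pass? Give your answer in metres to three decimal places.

γ = ρg = 789 × 9.81 / 1000 = 7.74009 kN/m³.
The plate makes 43° with the vertical, i.e. θ = 90° − 43° = 47° to the horizontal. Measuring y along the incline from the free-surface line, vertical depth h = y·sinθ with sinθ = 0.731354.
With the apex up, the centroid sits 2h/3 = 2 × 2.95/3 = 1.96667 m below the apex, so y_c = 3.6 + 1.96667 = 5.56667 m and h_c = 5.56667 × 0.731354 = 4.07121 m.
A = ½ × 1.5 × 2.95 = 2.2125 m².
Resultant F = γ·h_c·A = 7.74009 × 4.07121 × 2.2125 = 69.7193 kN.
I_c = b·h³/36 = 1.5 × 2.95³/36 = 1.06968 m⁴.
Centre of pressure: y_p = y_c + I_c/(y_c·A) = 5.56667 + 1.06968/(5.56667 × 2.2125) = 5.56667 + 0.0868511 = 5.65352 m along the plane.
Vertically, h_p = y_p·sinθ = 5.65352 × 0.731354 = 4.13472 m.

h_p = 4.135 m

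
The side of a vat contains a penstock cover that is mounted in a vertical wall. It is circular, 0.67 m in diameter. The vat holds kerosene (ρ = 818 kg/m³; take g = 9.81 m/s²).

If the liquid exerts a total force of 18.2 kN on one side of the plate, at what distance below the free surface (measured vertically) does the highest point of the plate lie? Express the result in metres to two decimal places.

d_top ≈ 6.10 m

γ = ρg = 818 × 9.81 / 1000 = 8.02458 kN/m³.
A = π(0.335)² = 0.352565 m².
From F = γ·h_c·A, the centroid depth is h_c = 18.2/(8.02458 × 0.352565) = 6.43295 m.
The centroid is at the centre, 0.335 m below the top of the plate, so the highest point sits at h_top = 6.43295 − 0.335 = 6.09795 m below the surface.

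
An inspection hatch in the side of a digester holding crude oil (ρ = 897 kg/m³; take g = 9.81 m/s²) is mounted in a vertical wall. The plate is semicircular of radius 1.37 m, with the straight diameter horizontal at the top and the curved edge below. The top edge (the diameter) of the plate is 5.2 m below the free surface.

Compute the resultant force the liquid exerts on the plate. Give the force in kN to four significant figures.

F ≈ 150.0 kN

γ = ρg = 897 × 9.81 / 1000 = 8.79957 kN/m³.
The centroid of a semicircle lies 4r/(3π) = 0.581446 m from the diameter, here below the top edge, so the centroid depth is h_c = 5.2 + 0.581446 = 5.78145 m.
A = πr²/2 = π × 1.37²/2 = 2.94823 m².
Resultant F = γ·h_c·A = 8.79957 × 5.78145 × 2.94823 = 149.989 kN.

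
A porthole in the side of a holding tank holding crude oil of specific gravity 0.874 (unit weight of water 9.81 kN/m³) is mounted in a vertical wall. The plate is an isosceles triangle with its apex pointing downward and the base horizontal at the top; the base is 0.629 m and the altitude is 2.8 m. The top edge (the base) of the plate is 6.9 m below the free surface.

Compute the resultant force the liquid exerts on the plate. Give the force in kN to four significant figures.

γ = 0.874 × 9.81 = 8.57394 kN/m³.
With the apex down, the centroid sits h/3 = 2.8/3 = 0.933333 m below the base (the top edge), so the centroid depth is h_c = 6.9 + 0.933333 = 7.83333 m.
A = ½ × 0.629 × 2.8 = 0.8806 m².
Resultant F = γ·h_c·A = 8.57394 × 7.83333 × 0.8806 = 59.1433 kN.

F ≈ 59.14 kN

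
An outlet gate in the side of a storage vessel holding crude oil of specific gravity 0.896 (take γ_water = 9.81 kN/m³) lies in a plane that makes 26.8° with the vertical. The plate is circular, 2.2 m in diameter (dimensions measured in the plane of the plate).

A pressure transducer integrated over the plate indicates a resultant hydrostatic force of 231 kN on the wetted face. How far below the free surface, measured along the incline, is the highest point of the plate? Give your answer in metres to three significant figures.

y_top ≈ 6.65 m

γ = 0.896 × 9.81 = 8.78976 kN/m³.
A = π(1.1)² = 3.80133 m².
From F = γ·h_c·A, the centroid depth is h_c = 231/(8.78976 × 3.80133) = 6.91352 m.
The plate makes 26.8° with the vertical, i.e. θ = 90° − 26.8° = 63.2° to the horizontal. Measuring y along the incline from the free-surface line, vertical depth h = y·sinθ with sinθ = 0.892586.
Along the incline, y_c = h_c/sinθ = 6.91352/0.892586 = 7.74549 m.
The centroid is at the centre, 1.1 m below the top of the plate, so the highest point sits at y_top = 7.74549 − 1.1 = 6.64549 m along the incline.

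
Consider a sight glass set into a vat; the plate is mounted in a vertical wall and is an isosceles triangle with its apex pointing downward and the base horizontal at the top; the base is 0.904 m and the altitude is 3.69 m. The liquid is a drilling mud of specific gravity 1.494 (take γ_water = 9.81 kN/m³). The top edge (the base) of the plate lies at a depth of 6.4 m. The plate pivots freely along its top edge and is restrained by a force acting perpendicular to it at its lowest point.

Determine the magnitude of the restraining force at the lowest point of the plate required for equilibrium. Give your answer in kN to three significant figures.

γ = 1.494 × 9.81 = 14.65614 kN/m³.
With the apex down, the centroid sits h/3 = 3.69/3 = 1.23 m below the base (the top edge), so the centroid depth is h_c = 6.4 + 1.23 = 7.63 m.
A = ½ × 0.904 × 3.69 = 1.66788 m².
Resultant F = γ·h_c·A = 14.65614 × 7.63 × 1.66788 = 186.513 kN.
I_c = b·h³/36 = 0.904 × 3.69³/36 = 1.26167 m⁴.
Centre of pressure: y_p = y_c + I_c/(y_c·A) = 7.63 + 1.26167/(7.63 × 1.66788) = 7.63 + 0.0991417 = 7.72914 m along the plane.
The resultant acts 1.23 + 0.0991417 = 1.32914 m (along the plate) below the hinge at the top edge, so the moment about the hinge is M = F × 1.32914 = 186.513 × 1.32914 = 247.902 kN·m.
A normal force at the bottom, 3.69 m from the hinge, must supply this moment: P = 247.902/3.69 = 67.1821 kN.

P ≈ 67.2 kN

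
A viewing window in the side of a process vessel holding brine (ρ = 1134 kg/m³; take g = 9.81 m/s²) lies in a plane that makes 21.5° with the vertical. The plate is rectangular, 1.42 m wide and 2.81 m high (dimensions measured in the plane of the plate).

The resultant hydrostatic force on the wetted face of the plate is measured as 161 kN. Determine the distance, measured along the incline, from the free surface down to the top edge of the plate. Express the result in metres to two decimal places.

γ = ρg = 1134 × 9.81 / 1000 = 11.12454 kN/m³.
A = 1.42 × 2.81 = 3.9902 m².
From F = γ·h_c·A, the centroid depth is h_c = 161/(11.12454 × 3.9902) = 3.62701 m.
The plate makes 21.5° with the vertical, i.e. θ = 90° − 21.5° = 68.5° to the horizontal. Measuring y along the incline from the free-surface line, vertical depth h = y·sinθ with sinθ = 0.930418.
Along the incline, y_c = h_c/sinθ = 3.62701/0.930418 = 3.89826 m.
The centroid lies 2.81/2 = 1.405 m below the top edge, so the top edge sits at y_top = 3.89826 − 1.405 = 2.49326 m along the incline.

y_top ≈ 2.49 m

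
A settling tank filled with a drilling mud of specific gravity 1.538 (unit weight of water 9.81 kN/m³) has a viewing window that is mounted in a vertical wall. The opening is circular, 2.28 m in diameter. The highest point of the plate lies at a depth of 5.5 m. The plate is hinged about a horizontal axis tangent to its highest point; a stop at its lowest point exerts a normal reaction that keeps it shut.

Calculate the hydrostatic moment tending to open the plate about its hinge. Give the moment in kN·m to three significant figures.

γ = 1.538 × 9.81 = 15.08778 kN/m³.
The centroid is at the centre, 1.14 m below the top of the plate, so the centroid depth is h_c = 5.5 + 1.14 = 6.64 m.
A = π(1.14)² = 4.08281 m².
Resultant F = γ·h_c·A = 15.08778 × 6.64 × 4.08281 = 409.028 kN.
I_c = πr⁴/4 = π × 1.14⁴/4 = 1.32651 m⁴.
Centre of pressure: y_p = y_c + I_c/(y_c·A) = 6.64 + 1.32651/(6.64 × 4.08281) = 6.64 + 0.0489309 = 6.68893 m along the plane.
The resultant acts 1.14 + 0.0489309 = 1.18893 m (along the plate) below the hinge at the top edge, so the moment about the hinge is M = F × 1.18893 = 409.028 × 1.18893 = 486.306 kN·m.

M ≈ 486 kN·m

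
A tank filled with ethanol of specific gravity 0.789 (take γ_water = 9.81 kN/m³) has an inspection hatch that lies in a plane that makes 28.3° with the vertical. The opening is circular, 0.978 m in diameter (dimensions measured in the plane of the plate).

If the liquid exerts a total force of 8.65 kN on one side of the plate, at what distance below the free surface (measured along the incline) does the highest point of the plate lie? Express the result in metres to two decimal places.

γ = 0.789 × 9.81 = 7.74009 kN/m³.
A = π(0.489)² = 0.751221 m².
From F = γ·h_c·A, the centroid depth is h_c = 8.65/(7.74009 × 0.751221) = 1.48766 m.
The plate makes 28.3° with the vertical, i.e. θ = 90° − 28.3° = 61.7° to the horizontal. Measuring y along the incline from the free-surface line, vertical depth h = y·sinθ with sinθ = 0.880477.
Along the incline, y_c = h_c/sinθ = 1.48766/0.880477 = 1.68961 m.
The centroid is at the centre, 0.489 m below the top of the plate, so the highest point sits at y_top = 1.68961 − 0.489 = 1.20061 m along the incline.

y_top ≈ 1.20 m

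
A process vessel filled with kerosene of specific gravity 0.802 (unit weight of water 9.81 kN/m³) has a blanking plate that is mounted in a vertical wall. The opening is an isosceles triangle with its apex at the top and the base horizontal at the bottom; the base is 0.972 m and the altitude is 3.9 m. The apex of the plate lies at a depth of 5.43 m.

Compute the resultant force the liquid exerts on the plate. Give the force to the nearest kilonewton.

F ≈ 120 kN

γ = 0.802 × 9.81 = 7.86762 kN/m³.
With the apex up, the centroid sits 2h/3 = 2 × 3.9/3 = 2.6 m below the apex, so the centroid depth is h_c = 5.43 + 2.6 = 8.03 m.
A = ½ × 0.972 × 3.9 = 1.8954 m².
Resultant F = γ·h_c·A = 7.86762 × 8.03 × 1.8954 = 119.746 kN.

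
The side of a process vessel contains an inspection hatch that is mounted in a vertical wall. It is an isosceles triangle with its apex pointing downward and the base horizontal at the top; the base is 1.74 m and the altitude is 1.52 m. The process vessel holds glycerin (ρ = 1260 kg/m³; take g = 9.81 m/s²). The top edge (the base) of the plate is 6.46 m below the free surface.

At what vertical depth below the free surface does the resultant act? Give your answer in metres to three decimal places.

h_p = 6.985 m

γ = ρg = 1260 × 9.81 / 1000 = 12.3606 kN/m³.
With the apex down, the centroid sits h/3 = 1.52/3 = 0.506667 m below the base (the top edge), so the centroid depth is h_c = 6.46 + 0.506667 = 6.96667 m.
A = ½ × 1.74 × 1.52 = 1.3224 m².
Resultant F = γ·h_c·A = 12.3606 × 6.96667 × 1.3224 = 113.875 kN.
I_c = b·h³/36 = 1.74 × 1.52³/36 = 0.169737 m⁴.
Centre of pressure: y_p = y_c + I_c/(y_c·A) = 6.96667 + 0.169737/(6.96667 × 1.3224) = 6.96667 + 0.0184242 = 6.98509 m along the plane.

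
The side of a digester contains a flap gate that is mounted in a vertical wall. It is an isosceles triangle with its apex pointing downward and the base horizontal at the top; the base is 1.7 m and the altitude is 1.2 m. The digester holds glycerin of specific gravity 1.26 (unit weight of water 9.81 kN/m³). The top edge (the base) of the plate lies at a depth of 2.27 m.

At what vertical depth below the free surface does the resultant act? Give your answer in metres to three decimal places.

h_p = 2.700 m

γ = 1.26 × 9.81 = 12.3606 kN/m³.
With the apex down, the centroid sits h/3 = 1.2/3 = 0.4 m below the base (the top edge), so the centroid depth is h_c = 2.27 + 0.4 = 2.67 m.
A = ½ × 1.7 × 1.2 = 1.02 m².
Resultant F = γ·h_c·A = 12.3606 × 2.67 × 1.02 = 33.6629 kN.
I_c = b·h³/36 = 1.7 × 1.2³/36 = 0.0816 m⁴.
Centre of pressure: y_p = y_c + I_c/(y_c·A) = 2.67 + 0.0816/(2.67 × 1.02) = 2.67 + 0.0299625 = 2.69996 m along the plane.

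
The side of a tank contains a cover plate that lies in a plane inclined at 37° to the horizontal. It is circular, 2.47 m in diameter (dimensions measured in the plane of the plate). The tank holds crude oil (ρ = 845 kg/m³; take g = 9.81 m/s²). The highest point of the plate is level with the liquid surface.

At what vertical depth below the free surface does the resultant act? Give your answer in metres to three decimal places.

γ = ρg = 845 × 9.81 / 1000 = 8.28945 kN/m³.
Let θ = 37° be the plate's angle to the horizontal; measure y along the incline from where the plane meets the free surface. Vertical depth h = y·sinθ with sinθ = 0.601815.
The centroid is at the centre, 1.235 m below the top of the plate, so y_c = 1.235 m and h_c = 1.235 × 0.601815 = 0.743242 m.
A = π(1.235)² = 4.79164 m².
Resultant F = γ·h_c·A = 8.28945 × 0.743242 × 4.79164 = 29.5216 kN.
I_c = πr⁴/4 = π × 1.235⁴/4 = 1.82708 m⁴.
Centre of pressure: y_p = y_c + I_c/(y_c·A) = 1.235 + 1.82708/(1.235 × 4.79164) = 1.235 + 0.30875 = 1.54375 m along the plane.
Vertically, h_p = y_p·sinθ = 1.54375 × 0.601815 = 0.929052 m.

h_p = 0.929 m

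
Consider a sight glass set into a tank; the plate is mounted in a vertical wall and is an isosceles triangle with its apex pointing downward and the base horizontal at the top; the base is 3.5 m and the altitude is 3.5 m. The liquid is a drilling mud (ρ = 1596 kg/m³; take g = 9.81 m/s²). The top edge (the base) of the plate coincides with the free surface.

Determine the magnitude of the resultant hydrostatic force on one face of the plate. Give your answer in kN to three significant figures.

γ = ρg = 1596 × 9.81 / 1000 = 15.65676 kN/m³.
With the apex down, the centroid sits h/3 = 3.5/3 = 1.16667 m below the base (the top edge), so the centroid depth is h_c = 1.16667 m.
A = ½ × 3.5 × 3.5 = 6.125 m².
Resultant F = γ·h_c·A = 15.65676 × 1.16667 × 6.125 = 111.881 kN.

F ≈ 112 kN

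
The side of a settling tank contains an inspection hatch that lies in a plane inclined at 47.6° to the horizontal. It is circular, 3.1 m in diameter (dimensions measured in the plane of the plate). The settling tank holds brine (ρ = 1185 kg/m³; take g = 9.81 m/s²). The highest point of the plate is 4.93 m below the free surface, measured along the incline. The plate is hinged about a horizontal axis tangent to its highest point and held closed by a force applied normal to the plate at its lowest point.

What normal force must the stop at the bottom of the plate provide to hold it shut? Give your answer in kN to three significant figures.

P ≈ 222 kN

γ = ρg = 1185 × 9.81 / 1000 = 11.62485 kN/m³.
Let θ = 47.6° be the plate's angle to the horizontal; measure y along the incline from where the plane meets the free surface. Vertical depth h = y·sinθ with sinθ = 0.738455.
The centroid is at the centre, 1.55 m below the top of the plate, so y_c = 4.93 + 1.55 = 6.48 m and h_c = 6.48 × 0.738455 = 4.78519 m.
A = π(1.55)² = 7.54768 m².
Resultant F = γ·h_c·A = 11.62485 × 4.78519 × 7.54768 = 419.856 kN.
I_c = πr⁴/4 = π × 1.55⁴/4 = 4.53332 m⁴.
Centre of pressure: y_p = y_c + I_c/(y_c·A) = 6.48 + 4.53332/(6.48 × 7.54768) = 6.48 + 0.0926889 = 6.57269 m along the plane.
The resultant acts 1.55 + 0.0926889 = 1.64269 m (along the plate) below the hinge at the top edge, so the moment about the hinge is M = F × 1.64269 = 419.856 × 1.64269 = 689.693 kN·m.
A normal force at the bottom, 3.1 m from the hinge, must supply this moment: P = 689.693/3.1 = 222.482 kN.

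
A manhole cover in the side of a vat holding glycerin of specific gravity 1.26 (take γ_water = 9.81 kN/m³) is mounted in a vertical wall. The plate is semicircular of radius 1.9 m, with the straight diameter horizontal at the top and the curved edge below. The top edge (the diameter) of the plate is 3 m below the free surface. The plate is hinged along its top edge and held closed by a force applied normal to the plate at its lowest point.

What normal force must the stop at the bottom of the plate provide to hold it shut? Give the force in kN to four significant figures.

γ = 1.26 × 9.81 = 12.3606 kN/m³.
The centroid of a semicircle lies 4r/(3π) = 0.806385 m from the diameter, here below the top edge, so the centroid depth is h_c = 3 + 0.806385 = 3.80639 m.
A = πr²/2 = π × 1.9²/2 = 5.67057 m².
Resultant F = γ·h_c·A = 12.3606 × 3.80639 × 5.67057 = 266.796 kN.
I_c = (π/8 − 8/(9π))·r⁴ = 0.109757 × 1.9⁴ = 1.43036 m⁴.
Centre of pressure: y_p = y_c + I_c/(y_c·A) = 3.80639 + 1.43036/(3.80639 × 5.67057) = 3.80639 + 0.0662682 = 3.87266 m along the plane.
The resultant acts 0.806385 + 0.0662682 = 0.872653 m (along the plate) below the hinge at the top edge, so the moment about the hinge is M = F × 0.872653 = 266.796 × 0.872653 = 232.82 kN·m.
A normal force at the bottom, 1.9 m from the hinge, must supply this moment: P = 232.82/1.9 = 122.537 kN.

P ≈ 122.5 kN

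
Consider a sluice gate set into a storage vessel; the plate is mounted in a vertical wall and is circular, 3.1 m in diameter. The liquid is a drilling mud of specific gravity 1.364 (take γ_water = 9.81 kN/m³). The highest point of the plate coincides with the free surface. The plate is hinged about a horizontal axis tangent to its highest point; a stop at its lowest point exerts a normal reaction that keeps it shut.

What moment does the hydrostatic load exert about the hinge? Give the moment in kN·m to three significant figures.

γ = 1.364 × 9.81 = 13.38084 kN/m³.
The centroid is at the centre, 1.55 m below the top of the plate, so the centroid depth is h_c = 1.55 m.
A = π(1.55)² = 7.54768 m².
Resultant F = γ·h_c·A = 13.38084 × 1.55 × 7.54768 = 156.541 kN.
I_c = πr⁴/4 = π × 1.55⁴/4 = 4.53332 m⁴.
Centre of pressure: y_p = y_c + I_c/(y_c·A) = 1.55 + 4.53332/(1.55 × 7.54768) = 1.55 + 0.3875 = 1.9375 m along the plane.
The resultant acts 1.55 + 0.3875 = 1.9375 m (along the plate) below the hinge at the top edge, so the moment about the hinge is M = F × 1.9375 = 156.541 × 1.9375 = 303.298 kN·m.

M ≈ 303 kN·m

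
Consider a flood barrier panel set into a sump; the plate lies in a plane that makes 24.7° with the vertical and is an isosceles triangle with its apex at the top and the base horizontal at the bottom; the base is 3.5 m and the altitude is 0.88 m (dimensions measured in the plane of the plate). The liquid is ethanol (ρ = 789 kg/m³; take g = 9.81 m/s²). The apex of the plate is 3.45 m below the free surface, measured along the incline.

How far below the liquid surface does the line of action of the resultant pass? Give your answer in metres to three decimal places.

h_p = 3.677 m

γ = ρg = 789 × 9.81 / 1000 = 7.74009 kN/m³.
The plate makes 24.7° with the vertical, i.e. θ = 90° − 24.7° = 65.3° to the horizontal. Measuring y along the incline from the free-surface line, vertical depth h = y·sinθ with sinθ = 0.908508.
With the apex up, the centroid sits 2h/3 = 2 × 0.88/3 = 0.586667 m below the apex, so y_c = 3.45 + 0.586667 = 4.03667 m and h_c = 4.03667 × 0.908508 = 3.66735 m.
A = ½ × 3.5 × 0.88 = 1.54 m².
Resultant F = γ·h_c·A = 7.74009 × 3.66735 × 1.54 = 43.7139 kN.
I_c = b·h³/36 = 3.5 × 0.88³/36 = 0.0662542 m⁴.
Centre of pressure: y_p = y_c + I_c/(y_c·A) = 4.03667 + 0.0662542/(4.03667 × 1.54) = 4.03667 + 0.0106578 = 4.04733 m along the plane.
Vertically, h_p = y_p·sinθ = 4.04733 × 0.908508 = 3.67703 m.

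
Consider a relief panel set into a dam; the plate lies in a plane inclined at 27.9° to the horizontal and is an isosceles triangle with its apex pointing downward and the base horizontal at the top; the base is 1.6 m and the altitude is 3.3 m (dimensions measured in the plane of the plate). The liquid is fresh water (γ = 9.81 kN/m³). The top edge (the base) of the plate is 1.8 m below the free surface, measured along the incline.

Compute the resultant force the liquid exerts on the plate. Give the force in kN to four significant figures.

F ≈ 35.14 kN

γ = 9.81 kN/m³.
Let θ = 27.9° be the plate's angle to the horizontal; measure y along the incline from where the plane meets the free surface. Vertical depth h = y·sinθ with sinθ = 0.467930.
With the apex down, the centroid sits h/3 = 3.3/3 = 1.1 m below the base (the top edge), so y_c = 1.8 + 1.1 = 2.9 m and h_c = 2.9 × 0.467930 = 1.357 m.
A = ½ × 1.6 × 3.3 = 2.64 m².
Resultant F = γ·h_c·A = 9.81 × 1.357 × 2.64 = 35.1441 kN.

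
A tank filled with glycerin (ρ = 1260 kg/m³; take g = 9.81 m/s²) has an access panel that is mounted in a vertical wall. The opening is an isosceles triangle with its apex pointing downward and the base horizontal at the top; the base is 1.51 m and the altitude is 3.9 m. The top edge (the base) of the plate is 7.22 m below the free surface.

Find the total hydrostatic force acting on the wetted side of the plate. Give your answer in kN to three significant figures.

F ≈ 310 kN

γ = ρg = 1260 × 9.81 / 1000 = 12.3606 kN/m³.
With the apex down, the centroid sits h/3 = 3.9/3 = 1.3 m below the base (the top edge), so the centroid depth is h_c = 7.22 + 1.3 = 8.52 m.
A = ½ × 1.51 × 3.9 = 2.9445 m².
Resultant F = γ·h_c·A = 12.3606 × 8.52 × 2.9445 = 310.092 kN.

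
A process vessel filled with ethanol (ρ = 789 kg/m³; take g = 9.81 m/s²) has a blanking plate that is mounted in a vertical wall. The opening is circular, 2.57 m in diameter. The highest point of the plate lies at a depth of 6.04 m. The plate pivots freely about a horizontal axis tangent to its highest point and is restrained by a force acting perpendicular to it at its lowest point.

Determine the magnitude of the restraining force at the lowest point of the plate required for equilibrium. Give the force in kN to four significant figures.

P ≈ 153.5 kN

γ = ρg = 789 × 9.81 / 1000 = 7.74009 kN/m³.
The centroid is at the centre, 1.285 m below the top of the plate, so the centroid depth is h_c = 6.04 + 1.285 = 7.325 m.
A = π(1.285)² = 5.18748 m².
Resultant F = γ·h_c·A = 7.74009 × 7.325 × 5.18748 = 294.11 kN.
I_c = πr⁴/4 = π × 1.285⁴/4 = 2.14142 m⁴.
Centre of pressure: y_p = y_c + I_c/(y_c·A) = 7.325 + 2.14142/(7.325 × 5.18748) = 7.325 + 0.0563557 = 7.38136 m along the plane.
The resultant acts 1.285 + 0.0563557 = 1.34136 m (along the plate) below the hinge at the top edge, so the moment about the hinge is M = F × 1.34136 = 294.11 × 1.34136 = 394.507 kN·m.
A normal force at the bottom, 2.57 m from the hinge, must supply this moment: P = 394.507/2.57 = 153.505 kN.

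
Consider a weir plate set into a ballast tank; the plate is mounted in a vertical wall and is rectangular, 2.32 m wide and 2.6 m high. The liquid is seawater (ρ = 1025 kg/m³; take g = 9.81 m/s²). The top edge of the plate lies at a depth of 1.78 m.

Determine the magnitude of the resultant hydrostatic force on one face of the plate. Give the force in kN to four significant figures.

γ = ρg = 1025 × 9.81 / 1000 = 10.05525 kN/m³.
The centroid lies 2.6/2 = 1.3 m below the top edge, so the centroid depth is h_c = 1.78 + 1.3 = 3.08 m.
A = 2.32 × 2.6 = 6.032 m².
Resultant F = γ·h_c·A = 10.05525 × 3.08 × 6.032 = 186.812 kN.

F ≈ 186.8 kN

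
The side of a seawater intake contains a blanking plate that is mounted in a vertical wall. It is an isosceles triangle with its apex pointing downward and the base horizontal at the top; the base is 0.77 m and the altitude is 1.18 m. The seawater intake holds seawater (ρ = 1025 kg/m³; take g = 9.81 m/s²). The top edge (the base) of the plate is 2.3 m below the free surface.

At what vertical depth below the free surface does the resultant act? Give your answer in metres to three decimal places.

h_p = 2.722 m

γ = ρg = 1025 × 9.81 / 1000 = 10.05525 kN/m³.
With the apex down, the centroid sits h/3 = 1.18/3 = 0.393333 m below the base (the top edge), so the centroid depth is h_c = 2.3 + 0.393333 = 2.69333 m.
A = ½ × 0.77 × 1.18 = 0.4543 m².
Resultant F = γ·h_c·A = 10.05525 × 2.69333 × 0.4543 = 12.3034 kN.
I_c = b·h³/36 = 0.77 × 1.18³/36 = 0.0351426 m⁴.
Centre of pressure: y_p = y_c + I_c/(y_c·A) = 2.69333 + 0.0351426/(2.69333 × 0.4543) = 2.69333 + 0.0287211 = 2.72205 m along the plane.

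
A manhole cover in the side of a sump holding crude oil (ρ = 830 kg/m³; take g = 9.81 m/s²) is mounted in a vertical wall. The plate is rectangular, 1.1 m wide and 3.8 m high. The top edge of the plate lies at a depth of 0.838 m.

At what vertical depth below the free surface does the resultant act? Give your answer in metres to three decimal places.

γ = ρg = 830 × 9.81 / 1000 = 8.1423 kN/m³.
The centroid lies 3.8/2 = 1.9 m below the top edge, so the centroid depth is h_c = 0.838 + 1.9 = 2.738 m.
A = 1.1 × 3.8 = 4.18 m².
Resultant F = γ·h_c·A = 8.1423 × 2.738 × 4.18 = 93.1873 kN.
I_c = b·h³/12 = 1.1 × 3.8³/12 = 5.02993 m⁴.
Centre of pressure: y_p = y_c + I_c/(y_c·A) = 2.738 + 5.02993/(2.738 × 4.18) = 2.738 + 0.439493 = 3.17749 m along the plane.

h_p = 3.177 m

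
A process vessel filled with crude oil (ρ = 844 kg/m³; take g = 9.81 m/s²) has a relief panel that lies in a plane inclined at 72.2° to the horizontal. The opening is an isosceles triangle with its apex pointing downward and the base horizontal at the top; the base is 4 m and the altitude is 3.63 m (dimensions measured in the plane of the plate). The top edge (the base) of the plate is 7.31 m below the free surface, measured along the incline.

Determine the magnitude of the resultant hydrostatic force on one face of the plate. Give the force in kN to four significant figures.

γ = ρg = 844 × 9.81 / 1000 = 8.27964 kN/m³.
Let θ = 72.2° be the plate's angle to the horizontal; measure y along the incline from where the plane meets the free surface. Vertical depth h = y·sinθ with sinθ = 0.952129.
With the apex down, the centroid sits h/3 = 3.63/3 = 1.21 m below the base (the top edge), so y_c = 7.31 + 1.21 = 8.52 m and h_c = 8.52 × 0.952129 = 8.11214 m.
A = ½ × 4 × 3.63 = 7.26 m².
Resultant F = γ·h_c·A = 8.27964 × 8.11214 × 7.26 = 487.622 kN.

F ≈ 487.6 kN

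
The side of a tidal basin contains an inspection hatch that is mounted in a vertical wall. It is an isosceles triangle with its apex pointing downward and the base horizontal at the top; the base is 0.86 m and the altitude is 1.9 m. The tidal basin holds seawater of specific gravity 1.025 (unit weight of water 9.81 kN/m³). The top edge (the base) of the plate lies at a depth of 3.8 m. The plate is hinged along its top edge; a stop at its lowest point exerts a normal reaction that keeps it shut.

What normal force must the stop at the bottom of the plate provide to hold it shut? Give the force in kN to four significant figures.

P ≈ 13.01 kN

γ = 1.025 × 9.81 = 10.05525 kN/m³.
With the apex down, the centroid sits h/3 = 1.9/3 = 0.633333 m below the base (the top edge), so the centroid depth is h_c = 3.8 + 0.633333 = 4.43333 m.
A = ½ × 0.86 × 1.9 = 0.817 m².
Resultant F = γ·h_c·A = 10.05525 × 4.43333 × 0.817 = 36.4204 kN.
I_c = b·h³/36 = 0.86 × 1.9³/36 = 0.163854 m⁴.
Centre of pressure: y_p = y_c + I_c/(y_c·A) = 4.43333 + 0.163854/(4.43333 × 0.817) = 4.43333 + 0.0452382 = 4.47857 m along the plane.
The resultant acts 0.633333 + 0.0452382 = 0.678571 m (along the plate) below the hinge at the top edge, so the moment about the hinge is M = F × 0.678571 = 36.4204 × 0.678571 = 24.7138 kN·m.
A normal force at the bottom, 1.9 m from the hinge, must supply this moment: P = 24.7138/1.9 = 13.0073 kN.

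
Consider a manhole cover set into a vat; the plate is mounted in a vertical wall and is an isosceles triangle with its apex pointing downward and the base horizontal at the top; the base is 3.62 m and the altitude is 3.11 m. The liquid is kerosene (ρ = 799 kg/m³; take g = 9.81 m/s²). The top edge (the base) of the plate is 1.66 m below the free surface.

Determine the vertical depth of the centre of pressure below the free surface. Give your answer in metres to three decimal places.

γ = ρg = 799 × 9.81 / 1000 = 7.83819 kN/m³.
With the apex down, the centroid sits h/3 = 3.11/3 = 1.03667 m below the base (the top edge), so the centroid depth is h_c = 1.66 + 1.03667 = 2.69667 m.
A = ½ × 3.62 × 3.11 = 5.6291 m².
Resultant F = γ·h_c·A = 7.83819 × 2.69667 × 5.6291 = 118.982 kN.
I_c = b·h³/36 = 3.62 × 3.11³/36 = 3.02473 m⁴.
Centre of pressure: y_p = y_c + I_c/(y_c·A) = 2.69667 + 3.02473/(2.69667 × 5.6291) = 2.69667 + 0.19926 = 2.89593 m along the plane.

h_p = 2.896 m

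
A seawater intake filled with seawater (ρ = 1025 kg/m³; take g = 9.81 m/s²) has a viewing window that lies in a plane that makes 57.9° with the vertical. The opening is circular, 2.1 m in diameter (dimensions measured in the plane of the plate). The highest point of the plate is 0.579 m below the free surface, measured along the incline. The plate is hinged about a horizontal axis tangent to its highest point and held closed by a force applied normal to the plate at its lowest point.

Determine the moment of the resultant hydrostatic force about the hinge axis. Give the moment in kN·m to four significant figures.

M ≈ 36.76 kN·m

γ = ρg = 1025 × 9.81 / 1000 = 10.05525 kN/m³.
The plate makes 57.9° with the vertical, i.e. θ = 90° − 57.9° = 32.1° to the horizontal. Measuring y along the incline from the free-surface line, vertical depth h = y·sinθ with sinθ = 0.531399.
The centroid is at the centre, 1.05 m below the top of the plate, so y_c = 0.579 + 1.05 = 1.629 m and h_c = 1.629 × 0.531399 = 0.865649 m.
A = π(1.05)² = 3.46361 m².
Resultant F = γ·h_c·A = 10.05525 × 0.865649 × 3.46361 = 30.1484 kN.
I_c = πr⁴/4 = π × 1.05⁴/4 = 0.954656 m⁴.
Centre of pressure: y_p = y_c + I_c/(y_c·A) = 1.629 + 0.954656/(1.629 × 3.46361) = 1.629 + 0.169199 = 1.7982 m along the plane.
The resultant acts 1.05 + 0.169199 = 1.2192 m (along the plate) below the hinge at the top edge, so the moment about the hinge is M = F × 1.2192 = 30.1484 × 1.2192 = 36.7569 kN·m.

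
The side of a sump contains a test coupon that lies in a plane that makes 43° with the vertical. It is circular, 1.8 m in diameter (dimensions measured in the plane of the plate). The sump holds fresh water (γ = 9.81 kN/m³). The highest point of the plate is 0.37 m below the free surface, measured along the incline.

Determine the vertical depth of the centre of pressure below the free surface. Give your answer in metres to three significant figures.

γ = 9.81 kN/m³.
The plate makes 43° with the vertical, i.e. θ = 90° − 43° = 47° to the horizontal. Measuring y along the incline from the free-surface line, vertical depth h = y·sinθ with sinθ = 0.731354.
The centroid is at the centre, 0.9 m below the top of the plate, so y_c = 0.37 + 0.9 = 1.27 m and h_c = 1.27 × 0.731354 = 0.92882 m.
A = π(0.9)² = 2.54469 m².
Resultant F = γ·h_c·A = 9.81 × 0.92882 × 2.54469 = 23.1865 kN.
I_c = πr⁴/4 = π × 0.9⁴/4 = 0.5153 m⁴.
Centre of pressure: y_p = y_c + I_c/(y_c·A) = 1.27 + 0.5153/(1.27 × 2.54469) = 1.27 + 0.159449 = 1.42945 m along the plane.
Vertically, h_p = y_p·sinθ = 1.42945 × 0.731354 = 1.04543 m.

h_p = 1.05 m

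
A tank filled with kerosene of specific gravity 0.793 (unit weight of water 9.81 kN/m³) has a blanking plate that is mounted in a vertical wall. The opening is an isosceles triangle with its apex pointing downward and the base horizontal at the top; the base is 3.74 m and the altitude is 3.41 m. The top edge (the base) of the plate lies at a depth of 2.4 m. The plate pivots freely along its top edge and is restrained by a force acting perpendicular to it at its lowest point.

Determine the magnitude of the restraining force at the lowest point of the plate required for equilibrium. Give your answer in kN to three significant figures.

P ≈ 67.9 kN

γ = 0.793 × 9.81 = 7.77933 kN/m³.
With the apex down, the centroid sits h/3 = 3.41/3 = 1.13667 m below the base (the top edge), so the centroid depth is h_c = 2.4 + 1.13667 = 3.53667 m.
A = ½ × 3.74 × 3.41 = 6.3767 m².
Resultant F = γ·h_c·A = 7.77933 × 3.53667 × 6.3767 = 175.442 kN.
I_c = b·h³/36 = 3.74 × 3.41³/36 = 4.11938 m⁴.
Centre of pressure: y_p = y_c + I_c/(y_c·A) = 3.53667 + 4.11938/(3.53667 × 6.3767) = 3.53667 + 0.182659 = 3.71933 m along the plane.
The resultant acts 1.13667 + 0.182659 = 1.31933 m (along the plate) below the hinge at the top edge, so the moment about the hinge is M = F × 1.31933 = 175.442 × 1.31933 = 231.466 kN·m.
A normal force at the bottom, 3.41 m from the hinge, must supply this moment: P = 231.466/3.41 = 67.8786 kN.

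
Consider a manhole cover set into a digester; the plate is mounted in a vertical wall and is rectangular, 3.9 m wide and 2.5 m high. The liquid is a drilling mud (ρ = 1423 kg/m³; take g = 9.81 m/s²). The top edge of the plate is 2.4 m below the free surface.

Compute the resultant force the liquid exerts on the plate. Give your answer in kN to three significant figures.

F ≈ 497 kN

γ = ρg = 1423 × 9.81 / 1000 = 13.95963 kN/m³.
The centroid lies 2.5/2 = 1.25 m below the top edge, so the centroid depth is h_c = 2.4 + 1.25 = 3.65 m.
A = 3.9 × 2.5 = 9.75 m².
Resultant F = γ·h_c·A = 13.95963 × 3.65 × 9.75 = 496.788 kN.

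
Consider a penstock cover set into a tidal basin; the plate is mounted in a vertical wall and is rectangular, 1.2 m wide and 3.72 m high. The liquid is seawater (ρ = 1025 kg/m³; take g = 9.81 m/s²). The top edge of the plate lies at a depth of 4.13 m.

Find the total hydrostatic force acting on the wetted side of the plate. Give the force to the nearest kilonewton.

F ≈ 269 kN

γ = ρg = 1025 × 9.81 / 1000 = 10.05525 kN/m³.
The centroid lies 3.72/2 = 1.86 m below the top edge, so the centroid depth is h_c = 4.13 + 1.86 = 5.99 m.
A = 1.2 × 3.72 = 4.464 m².
Resultant F = γ·h_c·A = 10.05525 × 5.99 × 4.464 = 268.871 kN.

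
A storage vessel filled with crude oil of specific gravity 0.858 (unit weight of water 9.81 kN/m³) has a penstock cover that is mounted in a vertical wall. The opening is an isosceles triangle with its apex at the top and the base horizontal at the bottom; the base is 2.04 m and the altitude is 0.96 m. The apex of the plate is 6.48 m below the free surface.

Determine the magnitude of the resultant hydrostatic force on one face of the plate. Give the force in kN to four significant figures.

γ = 0.858 × 9.81 = 8.41698 kN/m³.
With the apex up, the centroid sits 2h/3 = 2 × 0.96/3 = 0.64 m below the apex, so the centroid depth is h_c = 6.48 + 0.64 = 7.12 m.
A = ½ × 2.04 × 0.96 = 0.9792 m².
Resultant F = γ·h_c·A = 8.41698 × 7.12 × 0.9792 = 58.6824 kN.

F ≈ 58.68 kN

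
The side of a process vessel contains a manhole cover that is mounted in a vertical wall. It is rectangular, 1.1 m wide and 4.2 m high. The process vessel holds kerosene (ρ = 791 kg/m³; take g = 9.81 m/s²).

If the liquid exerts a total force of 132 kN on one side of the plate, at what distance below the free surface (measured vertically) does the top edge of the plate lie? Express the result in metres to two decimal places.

γ = ρg = 791 × 9.81 / 1000 = 7.75971 kN/m³.
A = 1.1 × 4.2 = 4.62 m².
From F = γ·h_c·A, the centroid depth is h_c = 132/(7.75971 × 4.62) = 3.68202 m.
The centroid lies 4.2/2 = 2.1 m below the top edge, so the top edge sits at h_top = 3.68202 − 2.1 = 1.58202 m below the surface.

d_top ≈ 1.58 m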